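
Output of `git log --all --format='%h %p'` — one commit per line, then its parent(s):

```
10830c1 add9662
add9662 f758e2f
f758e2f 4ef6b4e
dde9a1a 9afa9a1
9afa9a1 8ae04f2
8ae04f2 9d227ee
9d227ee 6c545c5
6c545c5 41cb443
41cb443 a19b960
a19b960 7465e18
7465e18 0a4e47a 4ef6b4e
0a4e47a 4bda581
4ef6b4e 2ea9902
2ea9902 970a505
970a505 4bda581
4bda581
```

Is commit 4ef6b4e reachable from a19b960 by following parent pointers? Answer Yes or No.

Ancestors of a19b960 (commits reachable by following parents): {0a4e47a, 2ea9902, 4bda581, 4ef6b4e, 7465e18, 970a505, a19b960}.
4ef6b4e is in that set, so it is an ancestor of a19b960.

Yes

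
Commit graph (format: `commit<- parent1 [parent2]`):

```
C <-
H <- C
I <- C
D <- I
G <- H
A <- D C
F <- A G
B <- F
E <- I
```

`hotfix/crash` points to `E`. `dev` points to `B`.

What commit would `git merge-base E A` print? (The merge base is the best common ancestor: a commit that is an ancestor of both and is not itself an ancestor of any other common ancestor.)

I

Ancestors of E: {C, E, I}.
Ancestors of A: {A, C, D, I}.
Common ancestors: {C, I}.
Among these, I is not an ancestor of any other common ancestor — it is the merge base.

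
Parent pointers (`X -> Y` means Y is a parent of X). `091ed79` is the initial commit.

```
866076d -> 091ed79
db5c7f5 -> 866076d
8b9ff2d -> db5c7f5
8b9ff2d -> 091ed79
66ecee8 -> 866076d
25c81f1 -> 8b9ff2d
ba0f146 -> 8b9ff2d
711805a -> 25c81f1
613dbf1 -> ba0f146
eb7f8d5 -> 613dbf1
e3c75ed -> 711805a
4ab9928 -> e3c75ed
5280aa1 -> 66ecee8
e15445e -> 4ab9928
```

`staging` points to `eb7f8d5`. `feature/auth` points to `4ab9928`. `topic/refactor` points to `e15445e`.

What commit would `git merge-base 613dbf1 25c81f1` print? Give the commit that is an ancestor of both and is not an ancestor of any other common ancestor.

8b9ff2d

Ancestors of 613dbf1: {091ed79, 613dbf1, 866076d, 8b9ff2d, ba0f146, db5c7f5}.
Ancestors of 25c81f1: {091ed79, 25c81f1, 866076d, 8b9ff2d, db5c7f5}.
Common ancestors: {091ed79, 866076d, 8b9ff2d, db5c7f5}.
Among these, 8b9ff2d is not an ancestor of any other common ancestor — it is the merge base.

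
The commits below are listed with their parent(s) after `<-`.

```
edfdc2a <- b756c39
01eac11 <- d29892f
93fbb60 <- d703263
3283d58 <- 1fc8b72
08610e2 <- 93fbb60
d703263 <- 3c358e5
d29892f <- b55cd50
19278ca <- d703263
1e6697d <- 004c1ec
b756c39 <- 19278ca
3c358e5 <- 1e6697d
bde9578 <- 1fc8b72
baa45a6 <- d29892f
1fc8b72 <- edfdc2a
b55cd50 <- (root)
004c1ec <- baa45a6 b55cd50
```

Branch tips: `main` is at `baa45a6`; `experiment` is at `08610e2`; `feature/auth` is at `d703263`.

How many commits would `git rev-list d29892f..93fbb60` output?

6

Reachable from 93fbb60: {004c1ec, 1e6697d, 3c358e5, 93fbb60, b55cd50, baa45a6, d29892f, d703263}.
Reachable from d29892f: {b55cd50, d29892f}.
In 93fbb60's history but not d29892f's: {004c1ec, 1e6697d, 3c358e5, 93fbb60, baa45a6, d703263} — 6 commits.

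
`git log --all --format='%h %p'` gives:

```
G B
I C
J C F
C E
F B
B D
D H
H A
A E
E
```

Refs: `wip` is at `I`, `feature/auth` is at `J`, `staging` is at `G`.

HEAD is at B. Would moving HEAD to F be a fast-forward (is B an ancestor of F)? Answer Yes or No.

A fast-forward from B to F is possible iff B is an ancestor of F.
Ancestors of F: {A, B, D, E, F, H}.
B is among them, so fast-forward is possible.

Yes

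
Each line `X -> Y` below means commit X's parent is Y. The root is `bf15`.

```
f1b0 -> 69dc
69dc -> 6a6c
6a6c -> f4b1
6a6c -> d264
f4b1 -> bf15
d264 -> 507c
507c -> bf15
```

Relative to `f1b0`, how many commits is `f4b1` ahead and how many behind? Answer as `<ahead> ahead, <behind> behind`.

0 ahead, 5 behind

Reachable from f4b1: {bf15, f4b1}.
Reachable from f1b0: {507c, 69dc, 6a6c, bf15, d264, f1b0, f4b1}.
Only in f4b1's history (ahead): {} — 0.
Only in f1b0's history (behind): {507c, 69dc, 6a6c, d264, f1b0} — 5.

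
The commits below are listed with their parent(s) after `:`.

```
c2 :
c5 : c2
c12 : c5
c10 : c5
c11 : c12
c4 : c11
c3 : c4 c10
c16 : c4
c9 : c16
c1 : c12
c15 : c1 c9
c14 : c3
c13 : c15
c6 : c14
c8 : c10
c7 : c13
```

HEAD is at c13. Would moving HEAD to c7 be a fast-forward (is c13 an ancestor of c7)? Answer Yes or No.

A fast-forward from c13 to c7 is possible iff c13 is an ancestor of c7.
Ancestors of c7: {c1, c11, c12, c13, c15, c16, c2, c4, c5, c7, c9}.
c13 is among them, so fast-forward is possible.

Yes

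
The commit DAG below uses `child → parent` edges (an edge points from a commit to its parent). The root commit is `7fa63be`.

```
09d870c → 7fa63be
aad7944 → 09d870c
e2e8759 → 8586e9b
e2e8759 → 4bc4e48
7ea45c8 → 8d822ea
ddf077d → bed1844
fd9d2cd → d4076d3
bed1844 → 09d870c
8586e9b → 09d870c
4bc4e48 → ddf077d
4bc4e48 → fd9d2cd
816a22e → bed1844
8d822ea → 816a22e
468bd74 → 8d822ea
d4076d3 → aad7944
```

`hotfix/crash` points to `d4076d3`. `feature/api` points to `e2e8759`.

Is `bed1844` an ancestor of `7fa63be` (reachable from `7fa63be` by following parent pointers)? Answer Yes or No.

Ancestors of 7fa63be: {7fa63be}.
bed1844 is not in that set, so it is not an ancestor of 7fa63be.

No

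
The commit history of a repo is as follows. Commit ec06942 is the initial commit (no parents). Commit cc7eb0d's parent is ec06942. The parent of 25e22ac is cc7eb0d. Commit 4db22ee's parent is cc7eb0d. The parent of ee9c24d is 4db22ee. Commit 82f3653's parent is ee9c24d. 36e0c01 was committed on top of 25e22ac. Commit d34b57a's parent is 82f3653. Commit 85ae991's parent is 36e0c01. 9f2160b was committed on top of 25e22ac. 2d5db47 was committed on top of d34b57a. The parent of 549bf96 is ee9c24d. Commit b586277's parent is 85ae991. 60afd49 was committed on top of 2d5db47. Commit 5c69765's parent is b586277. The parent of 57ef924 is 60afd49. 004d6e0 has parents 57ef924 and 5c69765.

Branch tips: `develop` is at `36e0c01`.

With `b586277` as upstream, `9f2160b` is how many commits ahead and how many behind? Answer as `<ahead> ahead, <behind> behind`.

1 ahead, 3 behind

Reachable from 9f2160b: {25e22ac, 9f2160b, cc7eb0d, ec06942}.
Reachable from b586277: {25e22ac, 36e0c01, 85ae991, b586277, cc7eb0d, ec06942}.
Only in 9f2160b's history (ahead): {9f2160b} — 1.
Only in b586277's history (behind): {36e0c01, 85ae991, b586277} — 3.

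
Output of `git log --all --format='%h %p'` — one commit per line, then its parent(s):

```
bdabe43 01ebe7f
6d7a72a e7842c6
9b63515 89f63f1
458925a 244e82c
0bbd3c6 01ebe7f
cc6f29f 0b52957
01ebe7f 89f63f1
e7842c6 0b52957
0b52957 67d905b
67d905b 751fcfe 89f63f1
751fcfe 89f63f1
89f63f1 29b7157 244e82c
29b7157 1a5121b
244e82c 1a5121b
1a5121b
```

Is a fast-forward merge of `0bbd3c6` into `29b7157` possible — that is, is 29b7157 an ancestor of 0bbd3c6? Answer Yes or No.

Yes

A fast-forward from 29b7157 to 0bbd3c6 is possible iff 29b7157 is an ancestor of 0bbd3c6.
Ancestors of 0bbd3c6: {01ebe7f, 0bbd3c6, 1a5121b, 244e82c, 29b7157, 89f63f1}.
29b7157 is among them, so fast-forward is possible.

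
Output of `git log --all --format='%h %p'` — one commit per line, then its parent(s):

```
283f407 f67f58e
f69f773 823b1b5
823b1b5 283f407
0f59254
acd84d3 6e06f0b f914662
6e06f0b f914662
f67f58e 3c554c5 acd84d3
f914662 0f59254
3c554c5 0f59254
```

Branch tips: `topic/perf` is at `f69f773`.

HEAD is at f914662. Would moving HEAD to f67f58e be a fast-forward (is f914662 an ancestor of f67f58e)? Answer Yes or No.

Yes

A fast-forward from f914662 to f67f58e is possible iff f914662 is an ancestor of f67f58e.
Ancestors of f67f58e: {0f59254, 3c554c5, 6e06f0b, acd84d3, f67f58e, f914662}.
f914662 is among them, so fast-forward is possible.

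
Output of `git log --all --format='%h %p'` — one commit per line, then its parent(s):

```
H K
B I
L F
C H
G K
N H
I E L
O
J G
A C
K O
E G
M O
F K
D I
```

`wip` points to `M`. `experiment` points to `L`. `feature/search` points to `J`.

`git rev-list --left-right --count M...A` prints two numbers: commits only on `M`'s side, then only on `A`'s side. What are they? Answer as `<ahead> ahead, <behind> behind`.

Reachable from M: {M, O}.
Reachable from A: {A, C, H, K, O}.
Only in M's history (ahead): {M} — 1.
Only in A's history (behind): {A, C, H, K} — 4.

1 ahead, 4 behind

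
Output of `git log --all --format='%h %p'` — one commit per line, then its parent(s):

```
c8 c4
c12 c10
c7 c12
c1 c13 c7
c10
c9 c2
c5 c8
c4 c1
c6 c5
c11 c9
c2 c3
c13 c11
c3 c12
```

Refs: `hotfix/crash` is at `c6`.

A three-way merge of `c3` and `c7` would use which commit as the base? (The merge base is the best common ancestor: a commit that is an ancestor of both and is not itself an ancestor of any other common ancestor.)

c12

Ancestors of c3: {c10, c12, c3}.
Ancestors of c7: {c10, c12, c7}.
Common ancestors: {c10, c12}.
Among these, c12 is not an ancestor of any other common ancestor — it is the merge base.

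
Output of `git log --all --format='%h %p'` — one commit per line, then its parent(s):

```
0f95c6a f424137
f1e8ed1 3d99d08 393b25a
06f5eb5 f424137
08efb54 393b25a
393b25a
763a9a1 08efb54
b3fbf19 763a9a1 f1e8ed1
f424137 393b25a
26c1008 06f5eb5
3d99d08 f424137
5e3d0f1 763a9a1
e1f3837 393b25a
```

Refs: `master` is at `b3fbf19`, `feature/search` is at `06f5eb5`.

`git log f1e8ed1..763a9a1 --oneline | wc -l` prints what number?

Reachable from 763a9a1: {08efb54, 393b25a, 763a9a1}.
Reachable from f1e8ed1: {393b25a, 3d99d08, f1e8ed1, f424137}.
In 763a9a1's history but not f1e8ed1's: {08efb54, 763a9a1} — 2 commits.

2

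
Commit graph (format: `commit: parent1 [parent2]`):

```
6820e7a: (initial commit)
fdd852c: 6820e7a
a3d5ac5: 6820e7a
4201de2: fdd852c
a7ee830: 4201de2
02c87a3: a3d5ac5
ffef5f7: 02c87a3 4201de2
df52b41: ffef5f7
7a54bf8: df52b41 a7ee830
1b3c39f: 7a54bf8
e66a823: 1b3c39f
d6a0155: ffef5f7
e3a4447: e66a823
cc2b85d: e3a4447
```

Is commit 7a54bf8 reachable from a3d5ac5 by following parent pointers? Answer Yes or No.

No

Ancestors of a3d5ac5: {6820e7a, a3d5ac5}.
7a54bf8 is not in that set, so it is not an ancestor of a3d5ac5.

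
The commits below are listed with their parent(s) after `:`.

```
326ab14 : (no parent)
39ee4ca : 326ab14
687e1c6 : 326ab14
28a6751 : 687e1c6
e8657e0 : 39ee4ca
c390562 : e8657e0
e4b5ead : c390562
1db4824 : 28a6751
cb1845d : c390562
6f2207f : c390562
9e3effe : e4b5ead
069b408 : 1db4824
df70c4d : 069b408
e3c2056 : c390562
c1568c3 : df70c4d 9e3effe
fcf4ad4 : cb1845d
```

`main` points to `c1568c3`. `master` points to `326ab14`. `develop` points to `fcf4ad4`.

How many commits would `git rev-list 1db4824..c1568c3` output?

Reachable from c1568c3: {069b408, 1db4824, 28a6751, 326ab14, 39ee4ca, 687e1c6, 9e3effe, c1568c3, c390562, df70c4d, e4b5ead, e8657e0}.
Reachable from 1db4824: {1db4824, 28a6751, 326ab14, 687e1c6}.
In c1568c3's history but not 1db4824's: {069b408, 39ee4ca, 9e3effe, c1568c3, c390562, df70c4d, e4b5ead, e8657e0} — 8 commits.

8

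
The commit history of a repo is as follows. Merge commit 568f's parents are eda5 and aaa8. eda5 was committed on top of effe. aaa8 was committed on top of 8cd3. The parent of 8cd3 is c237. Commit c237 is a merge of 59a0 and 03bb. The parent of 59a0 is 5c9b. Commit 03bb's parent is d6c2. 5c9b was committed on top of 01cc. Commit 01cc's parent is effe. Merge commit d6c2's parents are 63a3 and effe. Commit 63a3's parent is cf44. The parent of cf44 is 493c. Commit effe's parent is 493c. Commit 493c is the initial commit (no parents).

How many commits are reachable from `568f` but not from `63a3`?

11

Reachable from 568f: {01cc, 03bb, 493c, 568f, 59a0, 5c9b, 63a3, 8cd3, aaa8, c237, cf44, d6c2, eda5, effe}.
Reachable from 63a3: {493c, 63a3, cf44}.
In 568f's history but not 63a3's: {01cc, 03bb, 568f, 59a0, 5c9b, 8cd3, aaa8, c237, d6c2, eda5, effe} — 11 commits.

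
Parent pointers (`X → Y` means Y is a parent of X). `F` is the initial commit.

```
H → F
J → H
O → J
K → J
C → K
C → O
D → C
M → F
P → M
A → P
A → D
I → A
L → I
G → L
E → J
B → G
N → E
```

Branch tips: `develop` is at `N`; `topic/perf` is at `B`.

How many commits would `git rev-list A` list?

10

Walking parent pointers from A: reachable set = {A, C, D, F, H, J, K, M, O, P}.
That is 10 commits.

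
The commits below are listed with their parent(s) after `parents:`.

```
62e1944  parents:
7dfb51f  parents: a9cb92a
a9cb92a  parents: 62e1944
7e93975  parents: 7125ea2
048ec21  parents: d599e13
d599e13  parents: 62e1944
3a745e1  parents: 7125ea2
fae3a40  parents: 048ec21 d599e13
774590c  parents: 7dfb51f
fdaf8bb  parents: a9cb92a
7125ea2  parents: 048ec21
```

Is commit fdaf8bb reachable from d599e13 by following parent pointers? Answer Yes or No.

Ancestors of d599e13: {62e1944, d599e13}.
fdaf8bb is not in that set, so it is not an ancestor of d599e13.

No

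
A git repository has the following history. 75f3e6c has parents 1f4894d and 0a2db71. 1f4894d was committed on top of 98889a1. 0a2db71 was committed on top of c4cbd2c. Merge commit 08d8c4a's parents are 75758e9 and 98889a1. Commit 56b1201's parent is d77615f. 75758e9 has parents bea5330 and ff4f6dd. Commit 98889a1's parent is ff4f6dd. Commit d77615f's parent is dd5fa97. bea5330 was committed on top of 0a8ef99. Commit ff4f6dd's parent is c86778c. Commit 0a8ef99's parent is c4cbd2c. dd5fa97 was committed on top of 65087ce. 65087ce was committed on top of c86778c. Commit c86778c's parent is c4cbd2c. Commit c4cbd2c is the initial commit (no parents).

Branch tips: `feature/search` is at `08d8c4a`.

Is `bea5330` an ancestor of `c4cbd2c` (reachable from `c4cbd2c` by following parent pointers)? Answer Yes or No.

Ancestors of c4cbd2c: {c4cbd2c}.
bea5330 is not in that set, so it is not an ancestor of c4cbd2c.

No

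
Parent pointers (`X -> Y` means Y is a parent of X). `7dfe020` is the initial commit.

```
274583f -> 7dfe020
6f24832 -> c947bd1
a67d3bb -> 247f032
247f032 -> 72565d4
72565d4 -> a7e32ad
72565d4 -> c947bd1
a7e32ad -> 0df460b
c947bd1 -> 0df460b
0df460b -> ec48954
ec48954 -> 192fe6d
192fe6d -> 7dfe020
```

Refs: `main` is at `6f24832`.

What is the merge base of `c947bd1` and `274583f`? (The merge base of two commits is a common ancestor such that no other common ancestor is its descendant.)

7dfe020

Ancestors of c947bd1: {0df460b, 192fe6d, 7dfe020, c947bd1, ec48954}.
Ancestors of 274583f: {274583f, 7dfe020}.
Common ancestors: {7dfe020}.
The only common ancestor is 7dfe020, so it is the merge base.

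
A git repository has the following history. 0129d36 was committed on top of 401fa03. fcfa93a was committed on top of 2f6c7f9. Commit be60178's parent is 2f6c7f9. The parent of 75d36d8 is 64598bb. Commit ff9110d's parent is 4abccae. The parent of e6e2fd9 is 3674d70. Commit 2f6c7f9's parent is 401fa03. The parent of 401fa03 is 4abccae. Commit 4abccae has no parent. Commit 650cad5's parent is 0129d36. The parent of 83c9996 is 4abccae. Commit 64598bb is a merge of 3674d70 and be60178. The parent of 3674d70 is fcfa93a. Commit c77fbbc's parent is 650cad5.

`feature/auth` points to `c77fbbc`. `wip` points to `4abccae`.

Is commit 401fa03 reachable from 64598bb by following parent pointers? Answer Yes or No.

Yes

Ancestors of 64598bb (commits reachable by following parents): {2f6c7f9, 3674d70, 401fa03, 4abccae, 64598bb, be60178, fcfa93a}.
401fa03 is in that set, so it is an ancestor of 64598bb.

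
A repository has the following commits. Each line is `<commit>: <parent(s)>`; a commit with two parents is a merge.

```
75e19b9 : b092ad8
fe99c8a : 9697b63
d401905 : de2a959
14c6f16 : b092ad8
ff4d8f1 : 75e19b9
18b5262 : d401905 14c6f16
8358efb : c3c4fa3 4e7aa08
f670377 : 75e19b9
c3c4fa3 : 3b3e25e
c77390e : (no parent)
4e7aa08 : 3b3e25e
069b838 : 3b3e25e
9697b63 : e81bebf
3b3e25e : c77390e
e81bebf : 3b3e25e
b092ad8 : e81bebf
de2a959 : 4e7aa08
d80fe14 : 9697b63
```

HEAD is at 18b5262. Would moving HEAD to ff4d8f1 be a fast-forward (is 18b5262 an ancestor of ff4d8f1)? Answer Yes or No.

No

A fast-forward from 18b5262 to ff4d8f1 is possible iff 18b5262 is an ancestor of ff4d8f1.
Ancestors of ff4d8f1: {3b3e25e, 75e19b9, b092ad8, c77390e, e81bebf, ff4d8f1}.
18b5262 is not among them, so fast-forward is not possible.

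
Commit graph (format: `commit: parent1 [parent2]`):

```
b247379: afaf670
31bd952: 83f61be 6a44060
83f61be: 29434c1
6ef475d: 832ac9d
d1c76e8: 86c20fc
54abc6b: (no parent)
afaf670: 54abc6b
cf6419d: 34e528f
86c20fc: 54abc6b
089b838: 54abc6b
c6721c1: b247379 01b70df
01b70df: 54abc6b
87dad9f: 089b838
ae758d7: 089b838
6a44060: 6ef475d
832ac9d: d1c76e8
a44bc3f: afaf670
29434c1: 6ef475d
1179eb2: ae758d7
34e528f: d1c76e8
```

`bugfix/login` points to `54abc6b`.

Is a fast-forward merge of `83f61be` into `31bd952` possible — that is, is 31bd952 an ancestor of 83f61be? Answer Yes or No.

No

A fast-forward from 31bd952 to 83f61be is possible iff 31bd952 is an ancestor of 83f61be.
Ancestors of 83f61be: {29434c1, 54abc6b, 6ef475d, 832ac9d, 83f61be, 86c20fc, d1c76e8}.
31bd952 is not among them, so fast-forward is not possible.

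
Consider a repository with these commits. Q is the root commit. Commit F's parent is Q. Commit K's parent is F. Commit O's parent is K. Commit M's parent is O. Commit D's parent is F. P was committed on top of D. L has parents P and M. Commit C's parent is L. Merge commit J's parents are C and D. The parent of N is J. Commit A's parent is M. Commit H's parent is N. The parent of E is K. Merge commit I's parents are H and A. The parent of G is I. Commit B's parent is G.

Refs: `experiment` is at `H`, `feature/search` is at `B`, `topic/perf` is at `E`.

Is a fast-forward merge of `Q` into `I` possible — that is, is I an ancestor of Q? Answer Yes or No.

No

A fast-forward from I to Q is possible iff I is an ancestor of Q.
Ancestors of Q: {Q}.
I is not among them, so fast-forward is not possible.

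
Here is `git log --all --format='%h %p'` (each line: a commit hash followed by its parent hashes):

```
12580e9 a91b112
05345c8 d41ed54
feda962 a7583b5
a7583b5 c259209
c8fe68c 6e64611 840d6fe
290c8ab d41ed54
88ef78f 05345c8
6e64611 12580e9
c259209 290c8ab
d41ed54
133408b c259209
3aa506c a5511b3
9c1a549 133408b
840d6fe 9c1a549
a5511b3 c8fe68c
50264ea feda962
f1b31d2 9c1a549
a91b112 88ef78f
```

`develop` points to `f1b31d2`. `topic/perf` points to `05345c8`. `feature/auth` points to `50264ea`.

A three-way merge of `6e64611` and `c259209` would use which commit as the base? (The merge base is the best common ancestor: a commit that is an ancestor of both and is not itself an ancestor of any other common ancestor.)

d41ed54

Ancestors of 6e64611: {05345c8, 12580e9, 6e64611, 88ef78f, a91b112, d41ed54}.
Ancestors of c259209: {290c8ab, c259209, d41ed54}.
Common ancestors: {d41ed54}.
The only common ancestor is d41ed54, so it is the merge base.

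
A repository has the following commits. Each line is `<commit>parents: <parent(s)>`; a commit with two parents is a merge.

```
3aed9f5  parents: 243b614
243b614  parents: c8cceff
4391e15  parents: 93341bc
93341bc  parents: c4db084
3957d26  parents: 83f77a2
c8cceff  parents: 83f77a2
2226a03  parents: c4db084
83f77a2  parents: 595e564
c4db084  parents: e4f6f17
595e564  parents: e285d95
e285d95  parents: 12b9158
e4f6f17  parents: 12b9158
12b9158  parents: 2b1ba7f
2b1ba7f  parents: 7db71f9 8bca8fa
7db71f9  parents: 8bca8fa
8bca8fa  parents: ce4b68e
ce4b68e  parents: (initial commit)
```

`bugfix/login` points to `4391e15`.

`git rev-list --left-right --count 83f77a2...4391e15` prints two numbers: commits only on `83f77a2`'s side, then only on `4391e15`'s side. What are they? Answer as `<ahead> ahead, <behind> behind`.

3 ahead, 4 behind

Reachable from 83f77a2: {12b9158, 2b1ba7f, 595e564, 7db71f9, 83f77a2, 8bca8fa, ce4b68e, e285d95}.
Reachable from 4391e15: {12b9158, 2b1ba7f, 4391e15, 7db71f9, 8bca8fa, 93341bc, c4db084, ce4b68e, e4f6f17}.
Only in 83f77a2's history (ahead): {595e564, 83f77a2, e285d95} — 3.
Only in 4391e15's history (behind): {4391e15, 93341bc, c4db084, e4f6f17} — 4.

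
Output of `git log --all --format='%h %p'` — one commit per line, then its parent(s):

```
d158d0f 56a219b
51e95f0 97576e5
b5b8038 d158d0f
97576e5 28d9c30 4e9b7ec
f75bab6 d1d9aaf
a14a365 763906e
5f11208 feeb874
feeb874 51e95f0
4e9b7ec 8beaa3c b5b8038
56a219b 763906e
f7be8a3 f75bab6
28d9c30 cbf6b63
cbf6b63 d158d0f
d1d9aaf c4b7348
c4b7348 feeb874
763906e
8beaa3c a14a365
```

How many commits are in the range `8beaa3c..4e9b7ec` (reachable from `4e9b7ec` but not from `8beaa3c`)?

4

Reachable from 4e9b7ec: {4e9b7ec, 56a219b, 763906e, 8beaa3c, a14a365, b5b8038, d158d0f}.
Reachable from 8beaa3c: {763906e, 8beaa3c, a14a365}.
In 4e9b7ec's history but not 8beaa3c's: {4e9b7ec, 56a219b, b5b8038, d158d0f} — 4 commits.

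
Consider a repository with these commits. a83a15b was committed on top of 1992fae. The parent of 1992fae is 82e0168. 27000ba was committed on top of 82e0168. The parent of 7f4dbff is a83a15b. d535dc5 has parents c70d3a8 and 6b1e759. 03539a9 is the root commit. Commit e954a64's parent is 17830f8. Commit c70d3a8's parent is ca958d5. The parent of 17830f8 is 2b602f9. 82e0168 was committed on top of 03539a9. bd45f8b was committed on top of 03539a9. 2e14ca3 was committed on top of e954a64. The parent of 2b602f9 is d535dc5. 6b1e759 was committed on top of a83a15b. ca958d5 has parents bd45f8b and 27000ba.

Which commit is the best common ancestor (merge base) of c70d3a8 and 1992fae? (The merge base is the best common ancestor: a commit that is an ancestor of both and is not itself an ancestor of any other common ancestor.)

Ancestors of c70d3a8: {03539a9, 27000ba, 82e0168, bd45f8b, c70d3a8, ca958d5}.
Ancestors of 1992fae: {03539a9, 1992fae, 82e0168}.
Common ancestors: {03539a9, 82e0168}.
Among these, 82e0168 is not an ancestor of any other common ancestor — it is the merge base.

82e0168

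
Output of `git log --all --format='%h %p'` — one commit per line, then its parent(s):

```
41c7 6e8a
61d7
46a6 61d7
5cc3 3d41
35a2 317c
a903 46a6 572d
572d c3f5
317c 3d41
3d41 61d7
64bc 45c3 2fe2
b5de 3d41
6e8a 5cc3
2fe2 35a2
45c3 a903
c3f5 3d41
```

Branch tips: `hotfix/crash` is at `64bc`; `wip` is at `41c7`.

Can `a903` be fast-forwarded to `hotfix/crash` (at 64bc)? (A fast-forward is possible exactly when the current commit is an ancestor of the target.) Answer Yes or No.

Yes

A fast-forward from a903 to 64bc is possible iff a903 is an ancestor of 64bc.
Ancestors of 64bc: {2fe2, 317c, 35a2, 3d41, 45c3, 46a6, 572d, 61d7, 64bc, a903, c3f5}.
a903 is among them, so fast-forward is possible.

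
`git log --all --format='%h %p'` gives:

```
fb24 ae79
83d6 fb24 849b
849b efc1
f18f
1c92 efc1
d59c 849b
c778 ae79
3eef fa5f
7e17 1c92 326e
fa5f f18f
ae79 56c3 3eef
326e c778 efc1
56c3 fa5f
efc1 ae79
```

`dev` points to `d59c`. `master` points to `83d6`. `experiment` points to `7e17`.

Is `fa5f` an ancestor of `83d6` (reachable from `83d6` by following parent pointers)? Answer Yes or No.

Ancestors of 83d6 (commits reachable by following parents): {3eef, 56c3, 83d6, 849b, ae79, efc1, f18f, fa5f, fb24}.
fa5f is in that set, so it is an ancestor of 83d6.

Yes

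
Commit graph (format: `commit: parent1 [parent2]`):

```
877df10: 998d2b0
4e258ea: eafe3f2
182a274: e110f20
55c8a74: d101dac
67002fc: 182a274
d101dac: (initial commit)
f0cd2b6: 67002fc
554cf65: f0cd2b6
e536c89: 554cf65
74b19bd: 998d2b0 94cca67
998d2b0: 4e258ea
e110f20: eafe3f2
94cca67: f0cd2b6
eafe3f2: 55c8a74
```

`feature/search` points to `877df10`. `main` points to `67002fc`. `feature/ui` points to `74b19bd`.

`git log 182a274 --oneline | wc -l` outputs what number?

Walking parent pointers from 182a274: reachable set = {182a274, 55c8a74, d101dac, e110f20, eafe3f2}.
That is 5 commits.

5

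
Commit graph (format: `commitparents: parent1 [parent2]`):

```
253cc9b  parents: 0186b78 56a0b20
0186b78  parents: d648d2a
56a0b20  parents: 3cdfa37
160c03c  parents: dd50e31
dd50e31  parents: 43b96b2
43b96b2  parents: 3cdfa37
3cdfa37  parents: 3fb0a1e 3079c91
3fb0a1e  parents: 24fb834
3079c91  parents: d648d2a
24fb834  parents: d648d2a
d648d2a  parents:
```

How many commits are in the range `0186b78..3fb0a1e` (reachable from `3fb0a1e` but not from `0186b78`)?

Reachable from 3fb0a1e: {24fb834, 3fb0a1e, d648d2a}.
Reachable from 0186b78: {0186b78, d648d2a}.
In 3fb0a1e's history but not 0186b78's: {24fb834, 3fb0a1e} — 2 commits.

2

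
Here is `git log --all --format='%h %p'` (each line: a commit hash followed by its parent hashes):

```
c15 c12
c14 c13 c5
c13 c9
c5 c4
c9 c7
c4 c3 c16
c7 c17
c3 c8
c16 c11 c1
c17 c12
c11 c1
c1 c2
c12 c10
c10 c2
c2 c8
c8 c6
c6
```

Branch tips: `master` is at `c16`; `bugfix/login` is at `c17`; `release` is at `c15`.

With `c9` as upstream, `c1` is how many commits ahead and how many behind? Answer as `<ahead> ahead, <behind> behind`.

1 ahead, 5 behind

Reachable from c1: {c1, c2, c6, c8}.
Reachable from c9: {c10, c12, c17, c2, c6, c7, c8, c9}.
Only in c1's history (ahead): {c1} — 1.
Only in c9's history (behind): {c10, c12, c17, c7, c9} — 5.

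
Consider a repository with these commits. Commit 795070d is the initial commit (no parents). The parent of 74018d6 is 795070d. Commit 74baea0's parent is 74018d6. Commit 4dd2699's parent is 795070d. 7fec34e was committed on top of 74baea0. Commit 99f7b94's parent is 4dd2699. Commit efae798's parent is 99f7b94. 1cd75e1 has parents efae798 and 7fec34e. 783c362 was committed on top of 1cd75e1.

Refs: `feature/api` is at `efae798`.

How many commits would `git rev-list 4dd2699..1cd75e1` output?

Reachable from 1cd75e1: {1cd75e1, 4dd2699, 74018d6, 74baea0, 795070d, 7fec34e, 99f7b94, efae798}.
Reachable from 4dd2699: {4dd2699, 795070d}.
In 1cd75e1's history but not 4dd2699's: {1cd75e1, 74018d6, 74baea0, 7fec34e, 99f7b94, efae798} — 6 commits.

6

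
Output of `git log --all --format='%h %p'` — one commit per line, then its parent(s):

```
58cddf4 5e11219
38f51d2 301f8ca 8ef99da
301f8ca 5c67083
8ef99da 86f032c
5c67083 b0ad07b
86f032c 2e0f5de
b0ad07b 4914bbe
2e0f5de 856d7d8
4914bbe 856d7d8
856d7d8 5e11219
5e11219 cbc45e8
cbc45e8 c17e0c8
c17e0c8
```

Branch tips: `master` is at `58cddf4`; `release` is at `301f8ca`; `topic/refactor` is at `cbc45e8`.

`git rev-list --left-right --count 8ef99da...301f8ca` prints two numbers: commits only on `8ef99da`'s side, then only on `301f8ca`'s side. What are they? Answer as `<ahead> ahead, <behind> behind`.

Reachable from 8ef99da: {2e0f5de, 5e11219, 856d7d8, 86f032c, 8ef99da, c17e0c8, cbc45e8}.
Reachable from 301f8ca: {301f8ca, 4914bbe, 5c67083, 5e11219, 856d7d8, b0ad07b, c17e0c8, cbc45e8}.
Only in 8ef99da's history (ahead): {2e0f5de, 86f032c, 8ef99da} — 3.
Only in 301f8ca's history (behind): {301f8ca, 4914bbe, 5c67083, b0ad07b} — 4.

3 ahead, 4 behind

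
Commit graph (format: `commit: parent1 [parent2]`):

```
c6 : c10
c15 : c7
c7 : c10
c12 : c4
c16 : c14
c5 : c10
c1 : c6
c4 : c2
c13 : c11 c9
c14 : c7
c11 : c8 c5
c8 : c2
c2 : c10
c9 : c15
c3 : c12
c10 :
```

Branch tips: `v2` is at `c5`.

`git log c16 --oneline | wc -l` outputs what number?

Walking parent pointers from c16: reachable set = {c10, c14, c16, c7}.
That is 4 commits.

4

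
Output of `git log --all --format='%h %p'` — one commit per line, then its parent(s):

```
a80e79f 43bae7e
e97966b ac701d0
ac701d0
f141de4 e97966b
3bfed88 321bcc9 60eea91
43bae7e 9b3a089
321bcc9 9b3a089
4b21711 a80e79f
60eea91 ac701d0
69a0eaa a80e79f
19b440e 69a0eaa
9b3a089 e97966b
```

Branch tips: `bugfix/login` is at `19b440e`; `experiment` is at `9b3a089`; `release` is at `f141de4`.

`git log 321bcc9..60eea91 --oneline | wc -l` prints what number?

1

Reachable from 60eea91: {60eea91, ac701d0}.
Reachable from 321bcc9: {321bcc9, 9b3a089, ac701d0, e97966b}.
In 60eea91's history but not 321bcc9's: {60eea91} — 1 commit.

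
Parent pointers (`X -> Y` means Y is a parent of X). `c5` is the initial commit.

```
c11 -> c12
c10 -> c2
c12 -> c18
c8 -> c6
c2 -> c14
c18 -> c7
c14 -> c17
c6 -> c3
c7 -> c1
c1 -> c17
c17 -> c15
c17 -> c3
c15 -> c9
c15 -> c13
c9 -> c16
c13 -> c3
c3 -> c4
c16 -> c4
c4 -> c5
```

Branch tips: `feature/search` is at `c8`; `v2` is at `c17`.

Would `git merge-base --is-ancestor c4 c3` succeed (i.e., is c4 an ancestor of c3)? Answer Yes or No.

Yes

Ancestors of c3 (commits reachable by following parents): {c3, c4, c5}.
c4 is in that set, so it is an ancestor of c3.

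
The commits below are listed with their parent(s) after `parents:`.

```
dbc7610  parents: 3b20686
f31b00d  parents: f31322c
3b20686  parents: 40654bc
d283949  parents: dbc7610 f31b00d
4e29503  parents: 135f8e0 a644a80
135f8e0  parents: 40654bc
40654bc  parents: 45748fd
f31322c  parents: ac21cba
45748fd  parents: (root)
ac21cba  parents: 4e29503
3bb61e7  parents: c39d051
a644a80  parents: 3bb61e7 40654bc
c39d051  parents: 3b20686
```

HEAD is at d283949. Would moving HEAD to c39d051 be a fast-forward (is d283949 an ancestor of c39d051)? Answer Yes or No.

A fast-forward from d283949 to c39d051 is possible iff d283949 is an ancestor of c39d051.
Ancestors of c39d051: {3b20686, 40654bc, 45748fd, c39d051}.
d283949 is not among them, so fast-forward is not possible.

No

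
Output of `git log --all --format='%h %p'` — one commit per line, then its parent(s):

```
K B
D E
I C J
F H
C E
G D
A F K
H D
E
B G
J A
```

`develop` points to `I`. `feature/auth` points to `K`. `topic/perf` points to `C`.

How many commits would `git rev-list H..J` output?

Reachable from J: {A, B, D, E, F, G, H, J, K}.
Reachable from H: {D, E, H}.
In J's history but not H's: {A, B, F, G, J, K} — 6 commits.

6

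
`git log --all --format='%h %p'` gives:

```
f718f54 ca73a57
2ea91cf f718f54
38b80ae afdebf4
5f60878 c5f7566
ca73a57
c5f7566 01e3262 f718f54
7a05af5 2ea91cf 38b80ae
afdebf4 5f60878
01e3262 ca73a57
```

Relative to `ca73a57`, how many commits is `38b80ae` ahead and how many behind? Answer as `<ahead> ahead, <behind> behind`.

6 ahead, 0 behind

Reachable from 38b80ae: {01e3262, 38b80ae, 5f60878, afdebf4, c5f7566, ca73a57, f718f54}.
Reachable from ca73a57: {ca73a57}.
Only in 38b80ae's history (ahead): {01e3262, 38b80ae, 5f60878, afdebf4, c5f7566, f718f54} — 6.
Only in ca73a57's history (behind): {} — 0.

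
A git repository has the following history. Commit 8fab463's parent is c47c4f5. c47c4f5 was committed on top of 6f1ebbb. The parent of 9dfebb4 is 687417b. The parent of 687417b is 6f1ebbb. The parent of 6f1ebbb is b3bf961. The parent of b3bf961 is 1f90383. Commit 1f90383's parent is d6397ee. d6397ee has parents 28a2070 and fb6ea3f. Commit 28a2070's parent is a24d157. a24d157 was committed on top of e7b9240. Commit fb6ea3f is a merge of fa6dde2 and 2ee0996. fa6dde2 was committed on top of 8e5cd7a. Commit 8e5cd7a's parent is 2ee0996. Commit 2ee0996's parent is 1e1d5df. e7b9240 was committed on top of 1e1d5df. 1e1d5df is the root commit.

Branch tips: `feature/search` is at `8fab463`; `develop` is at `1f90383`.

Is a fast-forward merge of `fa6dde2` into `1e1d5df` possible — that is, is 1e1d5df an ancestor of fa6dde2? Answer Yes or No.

Yes

A fast-forward from 1e1d5df to fa6dde2 is possible iff 1e1d5df is an ancestor of fa6dde2.
Ancestors of fa6dde2: {1e1d5df, 2ee0996, 8e5cd7a, fa6dde2}.
1e1d5df is among them, so fast-forward is possible.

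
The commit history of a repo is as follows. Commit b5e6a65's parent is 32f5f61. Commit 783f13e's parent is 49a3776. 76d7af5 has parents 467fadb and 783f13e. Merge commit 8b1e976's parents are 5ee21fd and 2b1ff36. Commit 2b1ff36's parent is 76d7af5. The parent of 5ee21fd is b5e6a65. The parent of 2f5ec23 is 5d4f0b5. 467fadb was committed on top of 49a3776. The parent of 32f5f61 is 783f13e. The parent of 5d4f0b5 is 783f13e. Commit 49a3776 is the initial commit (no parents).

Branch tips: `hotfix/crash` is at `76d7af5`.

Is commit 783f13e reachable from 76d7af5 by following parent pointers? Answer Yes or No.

Ancestors of 76d7af5 (commits reachable by following parents): {467fadb, 49a3776, 76d7af5, 783f13e}.
783f13e is in that set, so it is an ancestor of 76d7af5.

Yes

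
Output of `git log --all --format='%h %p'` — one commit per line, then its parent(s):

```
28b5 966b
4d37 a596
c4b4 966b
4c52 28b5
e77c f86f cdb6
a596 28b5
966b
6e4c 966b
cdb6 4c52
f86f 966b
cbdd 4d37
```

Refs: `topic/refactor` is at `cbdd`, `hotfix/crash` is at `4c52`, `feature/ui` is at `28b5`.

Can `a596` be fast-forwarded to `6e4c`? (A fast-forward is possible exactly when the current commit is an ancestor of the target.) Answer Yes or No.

A fast-forward from a596 to 6e4c is possible iff a596 is an ancestor of 6e4c.
Ancestors of 6e4c: {6e4c, 966b}.
a596 is not among them, so fast-forward is not possible.

No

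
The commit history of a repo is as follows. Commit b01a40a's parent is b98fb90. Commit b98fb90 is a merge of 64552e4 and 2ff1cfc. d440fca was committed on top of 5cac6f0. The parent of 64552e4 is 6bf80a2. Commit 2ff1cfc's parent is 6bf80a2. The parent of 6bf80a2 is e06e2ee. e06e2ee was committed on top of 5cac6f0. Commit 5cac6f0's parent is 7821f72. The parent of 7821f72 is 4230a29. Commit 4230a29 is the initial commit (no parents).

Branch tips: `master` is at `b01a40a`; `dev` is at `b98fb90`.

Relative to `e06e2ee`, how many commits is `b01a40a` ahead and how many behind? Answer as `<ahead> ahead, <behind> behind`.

Reachable from b01a40a: {2ff1cfc, 4230a29, 5cac6f0, 64552e4, 6bf80a2, 7821f72, b01a40a, b98fb90, e06e2ee}.
Reachable from e06e2ee: {4230a29, 5cac6f0, 7821f72, e06e2ee}.
Only in b01a40a's history (ahead): {2ff1cfc, 64552e4, 6bf80a2, b01a40a, b98fb90} — 5.
Only in e06e2ee's history (behind): {} — 0.

5 ahead, 0 behind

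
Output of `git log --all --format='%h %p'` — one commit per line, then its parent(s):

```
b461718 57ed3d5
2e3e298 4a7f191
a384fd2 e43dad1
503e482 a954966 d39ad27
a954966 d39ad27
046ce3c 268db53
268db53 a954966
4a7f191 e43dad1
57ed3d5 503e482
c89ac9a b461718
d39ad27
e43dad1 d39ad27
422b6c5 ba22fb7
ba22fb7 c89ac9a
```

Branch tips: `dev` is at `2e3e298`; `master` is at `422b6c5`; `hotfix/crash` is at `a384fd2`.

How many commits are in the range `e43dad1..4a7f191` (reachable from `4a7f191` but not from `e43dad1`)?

1

Reachable from 4a7f191: {4a7f191, d39ad27, e43dad1}.
Reachable from e43dad1: {d39ad27, e43dad1}.
In 4a7f191's history but not e43dad1's: {4a7f191} — 1 commit.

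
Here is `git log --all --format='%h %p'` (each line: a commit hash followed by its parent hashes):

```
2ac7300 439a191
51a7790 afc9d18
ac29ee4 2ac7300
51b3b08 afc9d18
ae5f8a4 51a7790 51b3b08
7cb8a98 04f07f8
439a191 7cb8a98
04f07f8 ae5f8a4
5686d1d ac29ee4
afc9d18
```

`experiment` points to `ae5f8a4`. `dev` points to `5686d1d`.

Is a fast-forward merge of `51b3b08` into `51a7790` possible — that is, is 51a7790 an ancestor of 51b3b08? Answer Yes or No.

No

A fast-forward from 51a7790 to 51b3b08 is possible iff 51a7790 is an ancestor of 51b3b08.
Ancestors of 51b3b08: {51b3b08, afc9d18}.
51a7790 is not among them, so fast-forward is not possible.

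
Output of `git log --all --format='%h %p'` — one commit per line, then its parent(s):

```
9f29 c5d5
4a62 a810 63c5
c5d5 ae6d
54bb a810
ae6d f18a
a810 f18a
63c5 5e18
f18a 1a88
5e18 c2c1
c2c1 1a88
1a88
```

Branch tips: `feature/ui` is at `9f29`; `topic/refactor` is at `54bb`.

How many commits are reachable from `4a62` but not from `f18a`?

5

Reachable from 4a62: {1a88, 4a62, 5e18, 63c5, a810, c2c1, f18a}.
Reachable from f18a: {1a88, f18a}.
In 4a62's history but not f18a's: {4a62, 5e18, 63c5, a810, c2c1} — 5 commits.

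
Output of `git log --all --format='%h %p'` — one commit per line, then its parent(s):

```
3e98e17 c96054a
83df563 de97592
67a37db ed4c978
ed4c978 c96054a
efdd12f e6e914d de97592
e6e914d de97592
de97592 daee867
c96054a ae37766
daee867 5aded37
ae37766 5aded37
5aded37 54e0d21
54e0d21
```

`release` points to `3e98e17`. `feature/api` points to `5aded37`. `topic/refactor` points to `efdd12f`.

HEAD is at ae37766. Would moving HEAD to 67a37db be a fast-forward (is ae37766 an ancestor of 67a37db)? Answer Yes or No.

Yes

A fast-forward from ae37766 to 67a37db is possible iff ae37766 is an ancestor of 67a37db.
Ancestors of 67a37db: {54e0d21, 5aded37, 67a37db, ae37766, c96054a, ed4c978}.
ae37766 is among them, so fast-forward is possible.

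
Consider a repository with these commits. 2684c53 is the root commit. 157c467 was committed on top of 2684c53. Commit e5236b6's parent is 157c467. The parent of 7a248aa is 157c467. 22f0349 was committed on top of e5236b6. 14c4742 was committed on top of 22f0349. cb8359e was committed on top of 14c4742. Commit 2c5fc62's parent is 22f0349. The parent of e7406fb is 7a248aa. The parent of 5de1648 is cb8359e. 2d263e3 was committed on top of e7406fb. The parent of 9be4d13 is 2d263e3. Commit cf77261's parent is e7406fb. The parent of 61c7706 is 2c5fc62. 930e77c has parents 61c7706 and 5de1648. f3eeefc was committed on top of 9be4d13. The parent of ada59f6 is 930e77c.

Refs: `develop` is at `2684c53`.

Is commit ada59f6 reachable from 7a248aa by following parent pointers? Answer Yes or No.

Ancestors of 7a248aa: {157c467, 2684c53, 7a248aa}.
ada59f6 is not in that set, so it is not an ancestor of 7a248aa.

No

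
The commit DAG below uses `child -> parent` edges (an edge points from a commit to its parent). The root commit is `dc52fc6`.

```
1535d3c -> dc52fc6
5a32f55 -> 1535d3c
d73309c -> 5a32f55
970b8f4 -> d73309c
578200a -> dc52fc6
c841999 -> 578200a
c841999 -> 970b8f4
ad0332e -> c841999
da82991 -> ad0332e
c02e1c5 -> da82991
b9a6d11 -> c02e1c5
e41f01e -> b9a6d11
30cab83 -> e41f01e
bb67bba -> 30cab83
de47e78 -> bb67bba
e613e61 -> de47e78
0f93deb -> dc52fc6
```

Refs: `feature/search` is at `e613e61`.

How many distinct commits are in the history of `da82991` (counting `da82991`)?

Walking parent pointers from da82991: reachable set = {1535d3c, 578200a, 5a32f55, 970b8f4, ad0332e, c841999, d73309c, da82991, dc52fc6}.
That is 9 commits.

9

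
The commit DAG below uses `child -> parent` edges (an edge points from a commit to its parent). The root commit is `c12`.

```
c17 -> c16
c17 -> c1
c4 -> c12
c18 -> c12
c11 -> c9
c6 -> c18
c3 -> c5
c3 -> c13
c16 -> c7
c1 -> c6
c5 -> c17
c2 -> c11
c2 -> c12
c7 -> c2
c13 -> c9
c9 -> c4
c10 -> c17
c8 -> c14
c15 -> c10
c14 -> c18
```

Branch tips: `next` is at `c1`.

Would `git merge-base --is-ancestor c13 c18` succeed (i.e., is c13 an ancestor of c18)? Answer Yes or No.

Ancestors of c18: {c12, c18}.
c13 is not in that set, so it is not an ancestor of c18.

No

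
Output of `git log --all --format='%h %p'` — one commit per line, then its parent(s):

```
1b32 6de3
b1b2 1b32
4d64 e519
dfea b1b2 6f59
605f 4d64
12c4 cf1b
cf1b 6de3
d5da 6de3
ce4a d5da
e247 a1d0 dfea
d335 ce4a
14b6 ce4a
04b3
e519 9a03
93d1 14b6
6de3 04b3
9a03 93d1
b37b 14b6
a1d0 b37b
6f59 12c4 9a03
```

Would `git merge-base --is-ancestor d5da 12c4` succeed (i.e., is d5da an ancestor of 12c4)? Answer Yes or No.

Ancestors of 12c4: {04b3, 12c4, 6de3, cf1b}.
d5da is not in that set, so it is not an ancestor of 12c4.

No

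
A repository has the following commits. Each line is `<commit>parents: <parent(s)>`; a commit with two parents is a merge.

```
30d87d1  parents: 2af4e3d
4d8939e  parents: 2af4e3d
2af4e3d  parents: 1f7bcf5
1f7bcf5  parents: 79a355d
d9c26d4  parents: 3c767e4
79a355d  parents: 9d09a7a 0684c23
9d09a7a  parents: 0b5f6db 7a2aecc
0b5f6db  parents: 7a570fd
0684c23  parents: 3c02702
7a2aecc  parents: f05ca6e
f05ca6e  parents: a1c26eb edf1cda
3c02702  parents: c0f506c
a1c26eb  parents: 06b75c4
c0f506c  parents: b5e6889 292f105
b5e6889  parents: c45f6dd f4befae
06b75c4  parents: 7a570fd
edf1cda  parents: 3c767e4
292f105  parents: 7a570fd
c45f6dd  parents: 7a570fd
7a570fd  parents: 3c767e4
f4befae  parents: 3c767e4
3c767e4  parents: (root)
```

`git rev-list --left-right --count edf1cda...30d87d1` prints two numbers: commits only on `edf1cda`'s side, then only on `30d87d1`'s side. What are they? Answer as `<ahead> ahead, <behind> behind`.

0 ahead, 18 behind

Reachable from edf1cda: {3c767e4, edf1cda}.
Reachable from 30d87d1: {0684c23, 06b75c4, 0b5f6db, 1f7bcf5, 292f105, 2af4e3d, 30d87d1, 3c02702, 3c767e4, 79a355d, 7a2aecc, 7a570fd, 9d09a7a, a1c26eb, b5e6889, c0f506c, c45f6dd, edf1cda, f05ca6e, f4befae}.
Only in edf1cda's history (ahead): {} — 0.
Only in 30d87d1's history (behind): {0684c23, 06b75c4, 0b5f6db, 1f7bcf5, 292f105, 2af4e3d, 30d87d1, 3c02702, 79a355d, 7a2aecc, 7a570fd, 9d09a7a, a1c26eb, b5e6889, c0f506c, c45f6dd, f05ca6e, f4befae} — 18.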